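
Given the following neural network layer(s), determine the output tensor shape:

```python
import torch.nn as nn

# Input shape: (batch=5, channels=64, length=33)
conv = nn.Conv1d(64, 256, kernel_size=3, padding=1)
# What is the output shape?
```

Input: (5, 64, 33) -> Output: (5, 256, 33)

Answer: (5, 256, 33)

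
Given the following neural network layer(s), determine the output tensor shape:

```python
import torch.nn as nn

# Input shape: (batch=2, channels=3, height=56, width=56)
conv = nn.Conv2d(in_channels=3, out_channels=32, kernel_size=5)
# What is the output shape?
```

Input: (2, 3, 56, 56) -> Output: (2, 32, 52, 52)

Answer: (2, 32, 52, 52)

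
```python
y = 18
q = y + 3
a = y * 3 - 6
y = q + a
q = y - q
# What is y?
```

Trace:
`y = 18` → y = 18
`q = y + 3` → q = 21
`a = y * 3 - 6` → a = 48
`y = q + a` → y = 69
`q = y - q` → q = 48
So y = 69

Answer: 69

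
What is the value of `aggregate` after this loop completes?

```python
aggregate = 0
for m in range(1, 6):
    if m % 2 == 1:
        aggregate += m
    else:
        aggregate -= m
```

Add odd, subtract even
`aggregate` takes the values: 0 → 1 → -1 → 2 → -2 → 3

Answer: 3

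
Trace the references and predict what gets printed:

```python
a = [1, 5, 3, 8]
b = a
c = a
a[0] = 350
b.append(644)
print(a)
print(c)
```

Key concept: multiple aliases.
Step by step:
`a = [1, 5, 3, 8]` → a = [1, 5, 3, 8]
`b = a` → b = [1, 5, 3, 8] (same object as a)
`c = a` → c = [1, 5, 3, 8] (same object as a, b)
`a[0] = 350` → a = [350, 5, 3, 8] (same object as b, c); b = [350, 5, 3, 8] (same object as a, c); c = [350, 5, 3, 8] (same object as a, b)
`b.append(644)` → a = [350, 5, 3, 8, 644] (same object as b, c); b = [350, 5, 3, 8, 644] (same object as a, c); c = [350, 5, 3, 8, 644] (same object as a, b)
`print(a)` → prints [350, 5, 3, 8, 644]
`print(c)` → prints [350, 5, 3, 8, 644]

Answer:
[350, 5, 3, 8, 644]
[350, 5, 3, 8, 644]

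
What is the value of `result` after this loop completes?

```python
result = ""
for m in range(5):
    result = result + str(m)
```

Concatenate digits 0 to 4
`result` takes the values: "" → "0" → "01" → "012" → "0123" → "01234"

Answer: "01234"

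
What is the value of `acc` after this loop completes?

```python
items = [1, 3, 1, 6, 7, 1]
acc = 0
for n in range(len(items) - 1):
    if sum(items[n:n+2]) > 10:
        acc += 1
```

Count windows with sum > 10
`acc` takes the values: 0 → 1

Answer: 1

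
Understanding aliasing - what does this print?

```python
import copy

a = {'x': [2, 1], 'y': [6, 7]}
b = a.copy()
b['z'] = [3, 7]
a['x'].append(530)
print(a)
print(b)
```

Key concept: shallow copy of dict with mutable values.
Step by step:
`a = {'x': [2, 1], 'y': [6, 7]}` → a = {'x': [2, 1], 'y': [6, 7]}
`b = a.copy()` → b = {'x': [2, 1], 'y': [6, 7]}
`b['z'] = [3, 7]` → b = {'x': [2, 1], 'y': [6, 7], 'z': [3, 7]}
`a['x'].append(530)` → a = {'x': [2, 1, 530], 'y': [6, 7]}; b = {'x': [2, 1, 530], 'y': [6, 7], 'z': [3, 7]}
`print(a)` → prints {'x': [2, 1, 530], 'y': [6, 7]}
`print(b)` → prints {'x': [2, 1, 530], 'y': [6, 7], 'z': [3, 7]}

Answer:
{'x': [2, 1, 530], 'y': [6, 7]}
{'x': [2, 1, 530], 'y': [6, 7], 'z': [3, 7]}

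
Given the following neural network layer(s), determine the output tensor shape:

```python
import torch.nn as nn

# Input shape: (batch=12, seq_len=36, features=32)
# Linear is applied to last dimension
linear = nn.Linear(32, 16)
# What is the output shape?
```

Input: (12, 36, 32) -> Output: (12, 36, 16)

Answer: (12, 36, 16)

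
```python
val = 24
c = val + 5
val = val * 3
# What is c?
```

Trace:
`val = 24` → val = 24
`c = val + 5` → c = 29
`val = val * 3` → val = 72
So c = 29

Answer: 29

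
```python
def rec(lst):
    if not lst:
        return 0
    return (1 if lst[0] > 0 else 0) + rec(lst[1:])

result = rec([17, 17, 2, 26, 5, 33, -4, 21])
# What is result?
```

Count of positive elements in [17, 17, 2, 26, 5, 33, -4, 21] = 7

Answer: 7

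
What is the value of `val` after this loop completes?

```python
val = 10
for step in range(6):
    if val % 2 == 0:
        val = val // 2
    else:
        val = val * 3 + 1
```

Collatz-style transformation from 10
`val` takes the values: 10 → 5 → 16 → 8 → 4 → 2 → 1

Answer: 1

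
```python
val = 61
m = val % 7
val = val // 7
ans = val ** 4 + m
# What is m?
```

Trace:
`val = 61` → val = 61
`m = val % 7` → m = 5
`val = val // 7` → val = 8
`ans = val ** 4 + m` → ans = 4101
So m = 5

Answer: 5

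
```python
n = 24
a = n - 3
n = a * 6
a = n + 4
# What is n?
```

Trace:
`n = 24` → n = 24
`a = n - 3` → a = 21
`n = a * 6` → n = 126
`a = n + 4` → a = 130
So n = 126

Answer: 126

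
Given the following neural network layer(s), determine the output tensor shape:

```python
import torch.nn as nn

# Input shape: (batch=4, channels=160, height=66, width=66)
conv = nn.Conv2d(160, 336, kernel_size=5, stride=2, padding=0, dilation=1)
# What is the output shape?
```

Input: (4, 160, 66, 66) -> Output: (4, 336, 31, 31)

Answer: (4, 336, 31, 31)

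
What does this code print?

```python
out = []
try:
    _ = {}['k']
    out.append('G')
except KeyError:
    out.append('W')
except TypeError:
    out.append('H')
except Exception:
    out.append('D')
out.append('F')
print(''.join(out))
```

Execution trace: 'W' (except KeyError) → 'F' (after the try/except). Output: WF

Answer: WF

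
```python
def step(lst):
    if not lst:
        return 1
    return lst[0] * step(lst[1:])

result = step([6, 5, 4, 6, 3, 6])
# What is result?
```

Product over [6, 5, 4, 6, 3, 6] = 6 * 5 * 4 * 6 * 3 * 6 = 12960

Answer: 12960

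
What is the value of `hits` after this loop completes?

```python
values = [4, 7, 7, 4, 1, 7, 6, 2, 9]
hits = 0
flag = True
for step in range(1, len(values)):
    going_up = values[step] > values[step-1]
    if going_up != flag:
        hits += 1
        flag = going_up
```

Count direction changes in [4, 7, 7, 4, 1, 7, 6, 2, 9]
`hits` takes the values: 0 → 1 → 2 → 3 → 4

Answer: 4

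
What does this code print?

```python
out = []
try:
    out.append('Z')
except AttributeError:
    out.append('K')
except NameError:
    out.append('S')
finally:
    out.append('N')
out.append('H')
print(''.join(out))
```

Execution trace: 'Z' (try body, no exception) → 'N' (finally) → 'H' (after the try/except). Output: ZNH

Answer: ZNH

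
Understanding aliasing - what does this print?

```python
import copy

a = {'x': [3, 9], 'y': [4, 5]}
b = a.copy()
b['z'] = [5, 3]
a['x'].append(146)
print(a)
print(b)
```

Key concept: shallow copy of dict with mutable values.
Step by step:
`a = {'x': [3, 9], 'y': [4, 5]}` → a = {'x': [3, 9], 'y': [4, 5]}
`b = a.copy()` → b = {'x': [3, 9], 'y': [4, 5]}
`b['z'] = [5, 3]` → b = {'x': [3, 9], 'y': [4, 5], 'z': [5, 3]}
`a['x'].append(146)` → a = {'x': [3, 9, 146], 'y': [4, 5]}; b = {'x': [3, 9, 146], 'y': [4, 5], 'z': [5, 3]}
`print(a)` → prints {'x': [3, 9, 146], 'y': [4, 5]}
`print(b)` → prints {'x': [3, 9, 146], 'y': [4, 5], 'z': [5, 3]}

Answer:
{'x': [3, 9, 146], 'y': [4, 5]}
{'x': [3, 9, 146], 'y': [4, 5], 'z': [5, 3]}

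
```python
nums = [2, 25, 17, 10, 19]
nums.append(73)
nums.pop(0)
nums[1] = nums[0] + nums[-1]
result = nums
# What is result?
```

Trace:
`nums = [2, 25, 17, 10, 19]` → nums = [2, 25, 17, 10, 19]
`nums.append(73)` → nums = [2, 25, 17, 10, 19, 73]
`nums.pop(0)` → nums = [25, 17, 10, 19, 73]
`nums[1] = nums[0] + nums[-1]` → nums = [25, 98, 10, 19, 73]
`result = nums` → result = [25, 98, 10, 19, 73]
So result = [25, 98, 10, 19, 73]

Answer: [25, 98, 10, 19, 73]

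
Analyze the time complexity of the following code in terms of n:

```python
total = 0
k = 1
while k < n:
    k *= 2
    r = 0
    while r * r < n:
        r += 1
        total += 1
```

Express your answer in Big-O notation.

Each loop level contributes: log n × √n. Multiplying the contributions gives O(√n log n).

Answer: O(√n log n)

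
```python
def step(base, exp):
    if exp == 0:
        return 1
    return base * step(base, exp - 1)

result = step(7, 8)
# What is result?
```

step(7, 8) = 7 * 7 * 7 * 7 * 7 * 7 * 7 * 7 = 5764801

Answer: 5764801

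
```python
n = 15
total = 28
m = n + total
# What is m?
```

Trace:
`n = 15` → n = 15
`total = 28` → total = 28
`m = n + total` → m = 43
So m = 43

Answer: 43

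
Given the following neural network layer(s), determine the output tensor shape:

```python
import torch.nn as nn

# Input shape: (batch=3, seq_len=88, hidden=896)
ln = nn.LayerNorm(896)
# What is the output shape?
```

Input: (3, 88, 896) -> Output: (3, 88, 896)

Answer: (3, 88, 896)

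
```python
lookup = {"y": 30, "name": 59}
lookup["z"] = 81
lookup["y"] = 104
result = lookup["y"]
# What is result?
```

Trace:
`lookup = {"y": 30, "name": 59}` → lookup = {'y': 30, 'name': 59}
`lookup["z"] = 81` → lookup = {'y': 30, 'name': 59, 'z': 81}
`lookup["y"] = 104` → lookup = {'y': 104, 'name': 59, 'z': 81}
`result = lookup["y"]` → result = 104
So result = 104

Answer: 104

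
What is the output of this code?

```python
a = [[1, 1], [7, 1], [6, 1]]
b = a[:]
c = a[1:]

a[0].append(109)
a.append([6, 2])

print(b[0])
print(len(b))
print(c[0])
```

Key concept: slice with nested mutation.
Step by step:
`a = [[1, 1], [7, 1], [6, 1]]` → a = [[1, 1], [7, 1], [6, 1]]
`b = a[:]` → b = [[1, 1], [7, 1], [6, 1]]
`c = a[1:]` → c = [[7, 1], [6, 1]]
`a[0].append(109)` → a = [[1, 1, 109], [7, 1], [6, 1]]; b = [[1, 1, 109], [7, 1], [6, 1]]
`a.append([6, 2])` → a = [[1, 1, 109], [7, 1], [6, 1], [6, 2]]
`print(b[0])` → prints [1, 1, 109]
`print(len(b))` → prints 3
`print(c[0])` → prints [7, 1]

Answer:
[1, 1, 109]
3
[7, 1]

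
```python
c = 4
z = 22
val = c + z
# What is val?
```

Trace:
`c = 4` → c = 4
`z = 22` → z = 22
`val = c + z` → val = 26
So val = 26

Answer: 26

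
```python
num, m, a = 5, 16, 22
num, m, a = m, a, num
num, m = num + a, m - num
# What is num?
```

Trace:
`num, m, a = 5, 16, 22` → num = 5; m = 16; a = 22
`num, m, a = m, a, num` → num = 16; m = 22; a = 5
`num, m = num + a, m - num` → num = 21; m = 6
So num = 21

Answer: 21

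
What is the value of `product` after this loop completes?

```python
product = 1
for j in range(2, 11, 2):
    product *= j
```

Product of even numbers 2 to 10
`product` takes the values: 1 → 2 → 8 → 48 → 384 → 3840

Answer: 3840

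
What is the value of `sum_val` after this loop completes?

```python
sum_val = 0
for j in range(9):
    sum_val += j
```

Sum of 0 to 8 = 36
`sum_val` takes the values: 0 → 1 → 3 → 6 → 10 → 15 → 21 → 28 → 36

Answer: 36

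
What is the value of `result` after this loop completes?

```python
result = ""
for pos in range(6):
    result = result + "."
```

Repeat '.' 6 times
`result` takes the values: "" → "." → ".." → "..." → "...." → "....." → "......"

Answer: "......"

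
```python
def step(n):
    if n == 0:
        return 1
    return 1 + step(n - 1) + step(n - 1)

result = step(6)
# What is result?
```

step(n) = 1 + 2·step(n-1), step(0)=1. Closed form: (1+1)·2^6 - 1 = 127.

Answer: 127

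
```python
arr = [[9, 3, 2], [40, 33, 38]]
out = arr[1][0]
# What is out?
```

Trace:
`arr = [[9, 3, 2], [40, 33, 38]]` → arr = [[9, 3, 2], [40, 33, 38]]
`out = arr[1][0]` → out = 40
So out = 40

Answer: 40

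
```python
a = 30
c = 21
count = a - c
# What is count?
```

Trace:
`a = 30` → a = 30
`c = 21` → c = 21
`count = a - c` → count = 9
So count = 9

Answer: 9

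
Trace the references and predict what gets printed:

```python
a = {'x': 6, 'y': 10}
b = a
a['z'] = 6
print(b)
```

Key concept: dict aliasing.
Step by step:
`a = {'x': 6, 'y': 10}` → a = {'x': 6, 'y': 10}
`b = a` → b = {'x': 6, 'y': 10} (same object as a)
`a['z'] = 6` → a = {'x': 6, 'y': 10, 'z': 6} (same object as b); b = {'x': 6, 'y': 10, 'z': 6} (same object as a)
`print(b)` → prints {'x': 6, 'y': 10, 'z': 6}

Answer: {'x': 6, 'y': 10, 'z': 6}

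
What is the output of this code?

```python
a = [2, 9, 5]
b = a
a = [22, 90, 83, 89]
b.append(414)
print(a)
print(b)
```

Key concept: rebinding vs mutation: a is rebound to a new list, b still points at the original.
Step by step:
`a = [2, 9, 5]` → a = [2, 9, 5]
`b = a` → b = [2, 9, 5] (same object as a)
`a = [22, 90, 83, 89]` → a = [22, 90, 83, 89]
`b.append(414)` → b = [2, 9, 5, 414]
`print(a)` → prints [22, 90, 83, 89]
`print(b)` → prints [2, 9, 5, 414]

Answer:
[22, 90, 83, 89]
[2, 9, 5, 414]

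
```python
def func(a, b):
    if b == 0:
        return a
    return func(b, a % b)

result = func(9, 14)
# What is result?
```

func(9, 14) -> func(14, 9) -> func(9, 5) -> func(5, 4) -> func(4, 1) -> func(1, 0) -> 1

Answer: 1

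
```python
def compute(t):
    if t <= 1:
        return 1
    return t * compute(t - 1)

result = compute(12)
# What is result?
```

compute(12) = 12 * 11 * 10 * 9 * 8 * 7 * 6 * 5 * 4 * 3 * 2 * 1 = 479001600

Answer: 479001600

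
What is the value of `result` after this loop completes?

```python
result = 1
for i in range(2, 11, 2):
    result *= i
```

Product of even numbers 2 to 10
`result` takes the values: 1 → 2 → 8 → 48 → 384 → 3840

Answer: 3840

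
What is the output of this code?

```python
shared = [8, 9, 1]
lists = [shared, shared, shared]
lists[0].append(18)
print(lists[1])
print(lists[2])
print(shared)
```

Key concept: list of same reference.
Step by step:
`shared = [8, 9, 1]` → shared = [8, 9, 1]
`lists = [shared, shared, shared]` → lists = [[8, 9, 1], [8, 9, 1], [8, 9, 1]]
`lists[0].append(18)` → shared = [8, 9, 1, 18]; lists = [[8, 9, 1, 18], [8, 9, 1, 18], [8, 9, 1, 18]]
`print(lists[1])` → prints [8, 9, 1, 18]
`print(lists[2])` → prints [8, 9, 1, 18]
`print(shared)` → prints [8, 9, 1, 18]

Answer:
[8, 9, 1, 18]
[8, 9, 1, 18]
[8, 9, 1, 18]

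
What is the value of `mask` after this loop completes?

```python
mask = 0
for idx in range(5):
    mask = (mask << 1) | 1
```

Build 5 consecutive 1-bits: 0b11111
`mask` takes the values: 0 → 1 → 3 → 7 → 15 → 31

Answer: 31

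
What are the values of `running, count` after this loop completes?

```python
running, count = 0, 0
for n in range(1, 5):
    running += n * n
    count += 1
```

Sum of squares and count
`running, count` takes the values: (0, 0) → (1, 0) → (1, 1) → (5, 1) → (5, 2) → (14, 2) → (14, 3) → (30, 3) → (30, 4)

Answer: 30, 4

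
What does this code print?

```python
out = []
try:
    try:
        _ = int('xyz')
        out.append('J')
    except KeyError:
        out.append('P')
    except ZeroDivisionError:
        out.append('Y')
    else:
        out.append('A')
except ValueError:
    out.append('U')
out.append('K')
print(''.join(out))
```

Execution trace: 'U' (outer except ValueError) → 'K' (after the try/except). Output: UK

Answer: UK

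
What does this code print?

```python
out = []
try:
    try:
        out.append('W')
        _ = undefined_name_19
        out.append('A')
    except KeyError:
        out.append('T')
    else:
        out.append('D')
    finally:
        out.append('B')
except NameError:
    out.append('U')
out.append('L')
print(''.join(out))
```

Execution trace: 'W' (try body) → 'B' (finally) → 'U' (outer except NameError) → 'L' (after the try/except). Output: WBUL

Answer: WBUL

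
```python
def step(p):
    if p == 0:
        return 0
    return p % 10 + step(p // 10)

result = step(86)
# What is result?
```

Sum of digits of 86: 6 + 8 = 14

Answer: 14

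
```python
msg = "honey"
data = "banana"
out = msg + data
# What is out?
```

Trace:
`msg = "honey"` → msg = 'honey'
`data = "banana"` → data = 'banana'
`out = msg + data` → out = 'honeybanana'
So out = 'honeybanana'

Answer: 'honeybanana'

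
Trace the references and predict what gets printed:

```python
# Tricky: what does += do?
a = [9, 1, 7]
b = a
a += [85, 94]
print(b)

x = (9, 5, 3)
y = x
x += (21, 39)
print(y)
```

Key concept: += behavior differs for mutable vs immutable.
Step by step:
`a = [9, 1, 7]` → a = [9, 1, 7]
`b = a` → b = [9, 1, 7] (same object as a)
`a += [85, 94]` → a = [9, 1, 7, 85, 94] (same object as b); b = [9, 1, 7, 85, 94] (same object as a)
`print(b)` → prints [9, 1, 7, 85, 94]
`x = (9, 5, 3)` → x = (9, 5, 3)
`y = x` → y = (9, 5, 3)
`x += (21, 39)` → x = (9, 5, 3, 21, 39)
`print(y)` → prints (9, 5, 3)

Answer:
[9, 1, 7, 85, 94]
(9, 5, 3)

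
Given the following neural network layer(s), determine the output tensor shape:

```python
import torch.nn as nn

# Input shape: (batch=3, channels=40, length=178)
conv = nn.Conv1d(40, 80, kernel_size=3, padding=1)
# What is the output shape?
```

Input: (3, 40, 178) -> Output: (3, 80, 178)

Answer: (3, 80, 178)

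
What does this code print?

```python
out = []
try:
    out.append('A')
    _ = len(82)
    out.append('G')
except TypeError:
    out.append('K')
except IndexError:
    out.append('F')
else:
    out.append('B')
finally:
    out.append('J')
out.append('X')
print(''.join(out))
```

Execution trace: 'A' (try body) → 'K' (except TypeError) → 'J' (finally) → 'X' (after the try/except). Output: AKJX

Answer: AKJX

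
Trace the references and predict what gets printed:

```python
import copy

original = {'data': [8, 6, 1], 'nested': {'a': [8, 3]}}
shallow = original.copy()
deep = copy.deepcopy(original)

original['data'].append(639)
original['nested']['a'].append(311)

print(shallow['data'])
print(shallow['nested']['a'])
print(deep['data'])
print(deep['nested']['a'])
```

Key concept: comparing shallow vs deep copy.
Step by step:
`original = {'data': [8, 6, 1], 'nested': {'a': [8, 3]}}` → original = {'data': [8, 6, 1], 'nested': {'a': [8, 3]}}
`shallow = original.copy()` → shallow = {'data': [8, 6, 1], 'nested': {'a': [8, 3]}}
`deep = copy.deepcopy(original)` → deep = {'data': [8, 6, 1], 'nested': {'a': [8, 3]}}
`original['data'].append(639)` → original = {'data': [8, 6, 1, 639], 'nested': {'a': [8, 3]}}; shallow = {'data': [8, 6, 1, 639], 'nested': {'a': [8, 3]}}
`original['nested']['a'].append(311)` → original = {'data': [8, 6, 1, 639], 'nested': {'a': [8, 3, 311]}}; shallow = {'data': [8, 6, 1, 639], 'nested': {'a': [8, 3, 311]}}
`print(shallow['data'])` → prints [8, 6, 1, 639]
`print(shallow['nested']['a'])` → prints [8, 3, 311]
`print(deep['data'])` → prints [8, 6, 1]
`print(deep['nested']['a'])` → prints [8, 3]

Answer:
[8, 6, 1, 639]
[8, 3, 311]
[8, 6, 1]
[8, 3]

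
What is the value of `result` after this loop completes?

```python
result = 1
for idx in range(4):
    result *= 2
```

2^4 = 16
`result` takes the values: 1 → 2 → 4 → 8 → 16

Answer: 16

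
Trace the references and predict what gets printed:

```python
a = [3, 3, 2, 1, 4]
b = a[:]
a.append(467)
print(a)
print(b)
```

Key concept: slice [:] creates copy.
Step by step:
`a = [3, 3, 2, 1, 4]` → a = [3, 3, 2, 1, 4]
`b = a[:]` → b = [3, 3, 2, 1, 4]
`a.append(467)` → a = [3, 3, 2, 1, 4, 467]
`print(a)` → prints [3, 3, 2, 1, 4, 467]
`print(b)` → prints [3, 3, 2, 1, 4]

Answer:
[3, 3, 2, 1, 4, 467]
[3, 3, 2, 1, 4]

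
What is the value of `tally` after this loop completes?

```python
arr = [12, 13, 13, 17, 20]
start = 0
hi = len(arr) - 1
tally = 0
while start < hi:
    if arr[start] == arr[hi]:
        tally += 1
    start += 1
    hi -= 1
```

Count matching pairs from ends
`tally` takes the values: 0

Answer: 0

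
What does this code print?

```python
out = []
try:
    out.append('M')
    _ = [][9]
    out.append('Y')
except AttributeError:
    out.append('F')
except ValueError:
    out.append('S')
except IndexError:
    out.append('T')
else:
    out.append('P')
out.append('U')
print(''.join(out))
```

Execution trace: 'M' (try body) → 'T' (except IndexError) → 'U' (after the try/except). Output: MTU

Answer: MTU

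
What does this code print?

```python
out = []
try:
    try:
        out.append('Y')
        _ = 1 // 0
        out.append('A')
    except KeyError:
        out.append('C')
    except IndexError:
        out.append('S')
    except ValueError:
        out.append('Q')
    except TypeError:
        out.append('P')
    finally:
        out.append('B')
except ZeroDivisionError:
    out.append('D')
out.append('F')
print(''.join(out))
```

Execution trace: 'Y' (try body) → 'B' (finally) → 'D' (outer except ZeroDivisionError) → 'F' (after the try/except). Output: YBDF

Answer: YBDF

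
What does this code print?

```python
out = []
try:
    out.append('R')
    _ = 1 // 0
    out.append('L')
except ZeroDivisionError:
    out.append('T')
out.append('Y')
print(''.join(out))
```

Execution trace: 'R' (try body) → 'T' (except ZeroDivisionError) → 'Y' (after the try/except). Output: RTY

Answer: RTY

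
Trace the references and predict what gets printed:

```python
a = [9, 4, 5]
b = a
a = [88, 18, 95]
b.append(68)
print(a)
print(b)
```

Key concept: rebinding vs mutation: a is rebound to a new list, b still points at the original.
Step by step:
`a = [9, 4, 5]` → a = [9, 4, 5]
`b = a` → b = [9, 4, 5] (same object as a)
`a = [88, 18, 95]` → a = [88, 18, 95]
`b.append(68)` → b = [9, 4, 5, 68]
`print(a)` → prints [88, 18, 95]
`print(b)` → prints [9, 4, 5, 68]

Answer:
[88, 18, 95]
[9, 4, 5, 68]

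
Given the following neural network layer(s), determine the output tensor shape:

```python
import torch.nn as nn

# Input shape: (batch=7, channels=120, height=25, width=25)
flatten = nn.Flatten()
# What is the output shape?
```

Input: (7, 120, 25, 25) -> Output: (7, 75000)

Answer: (7, 75000)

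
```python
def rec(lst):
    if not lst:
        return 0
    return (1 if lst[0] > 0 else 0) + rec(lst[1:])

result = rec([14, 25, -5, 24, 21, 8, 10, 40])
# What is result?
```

Count of positive elements in [14, 25, -5, 24, 21, 8, 10, 40] = 7

Answer: 7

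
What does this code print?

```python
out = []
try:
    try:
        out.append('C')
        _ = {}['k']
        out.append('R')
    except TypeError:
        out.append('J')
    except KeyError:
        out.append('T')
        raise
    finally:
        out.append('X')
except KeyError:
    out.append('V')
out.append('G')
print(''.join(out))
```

Execution trace: 'C' (inner try body) → 'T' (inner except KeyError) → 'X' (inner finally) → 'V' (outer except KeyError) → 'G' (after the try/except). Output: CTXVG

Answer: CTXVG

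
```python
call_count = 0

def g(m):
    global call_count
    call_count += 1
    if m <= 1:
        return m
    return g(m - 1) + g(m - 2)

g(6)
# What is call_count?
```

Calls(m) = 1 + Calls(m-1) + Calls(m-2); Calls(0)=Calls(1)=1. For m=6 this gives 25.

Answer: 25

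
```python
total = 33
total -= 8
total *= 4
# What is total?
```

Trace:
`total = 33` → total = 33
`total -= 8` → total = 25
`total *= 4` → total = 100
So total = 100

Answer: 100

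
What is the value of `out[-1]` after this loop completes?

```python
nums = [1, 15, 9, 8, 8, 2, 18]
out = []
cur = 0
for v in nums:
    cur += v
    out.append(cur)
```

Cumulative sum ends at 61
`out` takes the values: [] → [1] → [1, 16] → [1, 16, 25] → [1, 16, 25, 33] → [1, 16, 25, 33, 41] → [1, 16, 25, 33, 41, 43] → [1, 16, 25, 33, 41, 43, 61]
So `out[-1]` = 61

Answer: 61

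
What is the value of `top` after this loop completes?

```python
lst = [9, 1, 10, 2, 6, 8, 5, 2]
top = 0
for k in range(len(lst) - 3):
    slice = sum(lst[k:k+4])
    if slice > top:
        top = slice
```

Max sum of 4-element window in [9, 1, 10, 2, 6, 8, 5, 2]
`top` takes the values: 0 → 22 → 26

Answer: 26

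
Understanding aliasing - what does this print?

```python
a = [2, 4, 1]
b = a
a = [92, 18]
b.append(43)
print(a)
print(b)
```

Key concept: rebinding vs mutation: a is rebound to a new list, b still points at the original.
Step by step:
`a = [2, 4, 1]` → a = [2, 4, 1]
`b = a` → b = [2, 4, 1] (same object as a)
`a = [92, 18]` → a = [92, 18]
`b.append(43)` → b = [2, 4, 1, 43]
`print(a)` → prints [92, 18]
`print(b)` → prints [2, 4, 1, 43]

Answer:
[92, 18]
[2, 4, 1, 43]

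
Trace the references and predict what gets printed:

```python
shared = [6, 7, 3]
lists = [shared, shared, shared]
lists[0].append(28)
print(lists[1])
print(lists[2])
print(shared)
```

Key concept: list of same reference.
Step by step:
`shared = [6, 7, 3]` → shared = [6, 7, 3]
`lists = [shared, shared, shared]` → lists = [[6, 7, 3], [6, 7, 3], [6, 7, 3]]
`lists[0].append(28)` → shared = [6, 7, 3, 28]; lists = [[6, 7, 3, 28], [6, 7, 3, 28], [6, 7, 3, 28]]
`print(lists[1])` → prints [6, 7, 3, 28]
`print(lists[2])` → prints [6, 7, 3, 28]
`print(shared)` → prints [6, 7, 3, 28]

Answer:
[6, 7, 3, 28]
[6, 7, 3, 28]
[6, 7, 3, 28]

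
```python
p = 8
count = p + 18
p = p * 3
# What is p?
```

Trace:
`p = 8` → p = 8
`count = p + 18` → count = 26
`p = p * 3` → p = 24
So p = 24

Answer: 24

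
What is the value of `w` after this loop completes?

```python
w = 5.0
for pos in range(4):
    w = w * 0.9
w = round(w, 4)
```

Exponential decay: 5.0 * 0.9^4
`w` takes the values: 5.0 → 4.5 → 4.05 → 3.645 → 3.2805

Answer: 3.2805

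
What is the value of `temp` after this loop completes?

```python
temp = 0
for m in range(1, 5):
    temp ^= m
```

XOR of 1 to 4
`temp` takes the values: 0 → 1 → 3 → 0 → 4

Answer: 4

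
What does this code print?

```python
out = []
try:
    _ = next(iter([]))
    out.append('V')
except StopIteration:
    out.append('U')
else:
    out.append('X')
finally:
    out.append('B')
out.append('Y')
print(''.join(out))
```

Execution trace: 'U' (except StopIteration) → 'B' (finally) → 'Y' (after the try/except). Output: UBY

Answer: UBY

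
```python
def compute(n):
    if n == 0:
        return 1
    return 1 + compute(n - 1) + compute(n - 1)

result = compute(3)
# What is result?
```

compute(n) = 1 + 2·compute(n-1), compute(0)=1. Closed form: (1+1)·2^3 - 1 = 15.

Answer: 15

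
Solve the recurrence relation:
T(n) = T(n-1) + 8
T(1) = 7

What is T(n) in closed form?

Unrolling: T(n) = T(1) + 8·(n-1) = 7 + 8(n-1) = 8n - 1.

Answer: T(n) = 8n - 1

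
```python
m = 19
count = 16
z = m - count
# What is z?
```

Trace:
`m = 19` → m = 19
`count = 16` → count = 16
`z = m - count` → z = 3
So z = 3

Answer: 3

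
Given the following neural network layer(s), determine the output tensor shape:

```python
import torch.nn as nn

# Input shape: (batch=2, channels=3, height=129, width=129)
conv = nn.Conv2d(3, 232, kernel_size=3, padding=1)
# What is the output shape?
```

Input: (2, 3, 129, 129) -> Output: (2, 232, 129, 129)

Answer: (2, 232, 129, 129)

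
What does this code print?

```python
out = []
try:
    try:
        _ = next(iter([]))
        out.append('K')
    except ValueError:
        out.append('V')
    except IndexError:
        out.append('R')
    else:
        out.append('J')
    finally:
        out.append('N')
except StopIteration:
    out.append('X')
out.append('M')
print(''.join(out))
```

Execution trace: 'N' (finally) → 'X' (outer except StopIteration) → 'M' (after the try/except). Output: NXM

Answer: NXM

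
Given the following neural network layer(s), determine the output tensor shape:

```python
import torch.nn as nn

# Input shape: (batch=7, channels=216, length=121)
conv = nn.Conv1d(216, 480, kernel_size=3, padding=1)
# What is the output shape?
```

Input: (7, 216, 121) -> Output: (7, 480, 121)

Answer: (7, 480, 121)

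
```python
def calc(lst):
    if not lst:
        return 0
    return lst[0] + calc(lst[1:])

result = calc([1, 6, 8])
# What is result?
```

1 + 6 + 8 + 0 = 15

Answer: 15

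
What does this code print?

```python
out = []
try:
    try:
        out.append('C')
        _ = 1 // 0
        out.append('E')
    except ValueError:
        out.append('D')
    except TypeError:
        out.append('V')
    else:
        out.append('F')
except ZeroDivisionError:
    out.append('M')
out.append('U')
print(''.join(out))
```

Execution trace: 'C' (try body) → 'M' (outer except ZeroDivisionError) → 'U' (after the try/except). Output: CMU

Answer: CMU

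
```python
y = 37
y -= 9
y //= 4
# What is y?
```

Trace:
`y = 37` → y = 37
`y -= 9` → y = 28
`y //= 4` → y = 7
So y = 7

Answer: 7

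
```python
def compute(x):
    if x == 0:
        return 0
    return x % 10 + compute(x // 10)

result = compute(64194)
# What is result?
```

Sum of digits of 64194: 4 + 9 + 1 + 4 + 6 = 24

Answer: 24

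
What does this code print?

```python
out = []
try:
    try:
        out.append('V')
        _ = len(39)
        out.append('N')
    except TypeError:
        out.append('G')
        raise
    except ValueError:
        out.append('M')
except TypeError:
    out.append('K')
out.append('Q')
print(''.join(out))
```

Execution trace: 'V' (try body) → 'G' (except TypeError) → 'K' (outer except TypeError) → 'Q' (after the try/except). Output: VGKQ

Answer: VGKQ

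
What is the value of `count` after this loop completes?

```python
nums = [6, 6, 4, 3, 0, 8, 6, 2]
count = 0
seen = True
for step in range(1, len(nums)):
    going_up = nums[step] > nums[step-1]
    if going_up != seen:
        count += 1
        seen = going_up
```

Count direction changes in [6, 6, 4, 3, 0, 8, 6, 2]
`count` takes the values: 0 → 1 → 2 → 3

Answer: 3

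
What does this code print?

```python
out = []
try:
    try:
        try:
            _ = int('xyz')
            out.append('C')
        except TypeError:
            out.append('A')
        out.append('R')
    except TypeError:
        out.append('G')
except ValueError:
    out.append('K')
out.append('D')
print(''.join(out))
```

Execution trace: 'K' (outer except ValueError) → 'D' (after the try/except). Output: KD

Answer: KD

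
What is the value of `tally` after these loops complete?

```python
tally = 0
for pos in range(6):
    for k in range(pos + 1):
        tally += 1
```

Triangle: 1 + 2 + ... + 6
`tally` takes the values: 0 → 1 → 2 → 3 → 4 → 5 → 6 → 7 → 8 → 9 → 10 → 11 → 12 → 13 → 14 → 15 → 16 → 17 → 18 → 19 → 20 → 21

Answer: 21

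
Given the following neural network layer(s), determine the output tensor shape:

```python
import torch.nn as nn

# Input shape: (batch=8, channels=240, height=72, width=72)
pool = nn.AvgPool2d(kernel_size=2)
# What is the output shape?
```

Input: (8, 240, 72, 72) -> Output: (8, 240, 36, 36)

Answer: (8, 240, 36, 36)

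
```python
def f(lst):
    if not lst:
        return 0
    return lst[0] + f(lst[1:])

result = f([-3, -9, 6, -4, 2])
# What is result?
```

(-3) + (-9) + 6 + (-4) + 2 + 0 = -8

Answer: -8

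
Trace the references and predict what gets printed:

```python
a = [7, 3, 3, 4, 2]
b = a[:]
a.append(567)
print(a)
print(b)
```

Key concept: slice [:] creates copy.
Step by step:
`a = [7, 3, 3, 4, 2]` → a = [7, 3, 3, 4, 2]
`b = a[:]` → b = [7, 3, 3, 4, 2]
`a.append(567)` → a = [7, 3, 3, 4, 2, 567]
`print(a)` → prints [7, 3, 3, 4, 2, 567]
`print(b)` → prints [7, 3, 3, 4, 2]

Answer:
[7, 3, 3, 4, 2, 567]
[7, 3, 3, 4, 2]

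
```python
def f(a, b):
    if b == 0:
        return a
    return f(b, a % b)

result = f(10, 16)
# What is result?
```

f(10, 16) -> f(16, 10) -> f(10, 6) -> f(6, 4) -> f(4, 2) -> f(2, 0) -> 2

Answer: 2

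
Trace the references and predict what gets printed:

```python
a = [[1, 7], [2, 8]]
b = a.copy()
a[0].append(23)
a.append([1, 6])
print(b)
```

Key concept: shallow copy with nested lists.
Step by step:
`a = [[1, 7], [2, 8]]` → a = [[1, 7], [2, 8]]
`b = a.copy()` → b = [[1, 7], [2, 8]]
`a[0].append(23)` → a = [[1, 7, 23], [2, 8]]; b = [[1, 7, 23], [2, 8]]
`a.append([1, 6])` → a = [[1, 7, 23], [2, 8], [1, 6]]
`print(b)` → prints [[1, 7, 23], [2, 8]]

Answer: [[1, 7, 23], [2, 8]]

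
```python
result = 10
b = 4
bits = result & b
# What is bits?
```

Trace:
`result = 10` → result = 10
`b = 4` → b = 4
`bits = result & b` → bits = 0
So bits = 0

Answer: 0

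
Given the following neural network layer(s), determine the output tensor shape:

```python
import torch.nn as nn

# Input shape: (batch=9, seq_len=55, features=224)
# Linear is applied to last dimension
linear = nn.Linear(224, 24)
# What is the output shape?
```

Input: (9, 55, 224) -> Output: (9, 55, 24)

Answer: (9, 55, 24)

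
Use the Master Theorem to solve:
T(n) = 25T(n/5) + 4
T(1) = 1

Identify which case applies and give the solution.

a=25, b=5, f(n)=4. log_5(25) = 2. Since c=0 < 2, Case 1 applies: T(n) = Θ(n^log_b(a)) = O(n^2).

Answer: O(n^2) - Case 1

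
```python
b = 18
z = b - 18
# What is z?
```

Trace:
`b = 18` → b = 18
`z = b - 18` → z = 0
So z = 0

Answer: 0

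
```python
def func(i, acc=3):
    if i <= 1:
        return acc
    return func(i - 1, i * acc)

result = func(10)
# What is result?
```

Accumulator trace (n, acc): (10, 3) -> (9, 30) -> (8, 270) -> (7, 2160) -> (6, 15120) -> (5, 90720) -> (4, 453600) -> (3, 1814400) -> (2, 5443200) -> (1, 10886400) -> return 10886400

Answer: 10886400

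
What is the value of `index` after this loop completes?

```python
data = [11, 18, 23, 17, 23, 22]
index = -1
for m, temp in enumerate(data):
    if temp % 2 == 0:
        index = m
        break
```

First even number index in [11, 18, 23, 17, 23, 22]
`index` takes the values: -1 → 1

Answer: 1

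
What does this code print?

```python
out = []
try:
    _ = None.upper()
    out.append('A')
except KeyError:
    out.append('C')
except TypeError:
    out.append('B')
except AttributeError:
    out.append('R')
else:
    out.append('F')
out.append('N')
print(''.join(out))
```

Execution trace: 'R' (except AttributeError) → 'N' (after the try/except). Output: RN

Answer: RN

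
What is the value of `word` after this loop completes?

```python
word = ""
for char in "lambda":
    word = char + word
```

Reverse 'lambda'
`word` takes the values: "" → "l" → "al" → "mal" → "bmal" → "dbmal" → "adbmal"

Answer: "adbmal"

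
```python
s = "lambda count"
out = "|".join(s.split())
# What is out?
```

Trace:
`s = "lambda count"` → s = 'lambda count'
`out = "|".join(s.split())` → out = 'lambda|count'
So out = 'lambda|count'

Answer: 'lambda|count'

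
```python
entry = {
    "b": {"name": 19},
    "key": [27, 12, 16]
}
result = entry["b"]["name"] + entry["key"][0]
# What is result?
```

Trace:
`entry = { ...` → entry = {'b': {'name': 19}, 'key': [27, 12, 16]}
`result = entry["b"]["name"] + entry["key"][0]` → result = 46
So result = 46

Answer: 46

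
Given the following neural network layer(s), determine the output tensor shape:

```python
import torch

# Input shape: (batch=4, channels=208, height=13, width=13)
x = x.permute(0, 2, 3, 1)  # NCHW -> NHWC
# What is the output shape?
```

Input: (4, 208, 13, 13) -> Output: (4, 13, 13, 208)

Answer: (4, 13, 13, 208)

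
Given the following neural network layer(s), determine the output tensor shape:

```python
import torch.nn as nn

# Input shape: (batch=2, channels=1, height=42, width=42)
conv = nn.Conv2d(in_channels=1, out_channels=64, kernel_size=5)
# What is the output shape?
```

Input: (2, 1, 42, 42) -> Output: (2, 64, 38, 38)

Answer: (2, 64, 38, 38)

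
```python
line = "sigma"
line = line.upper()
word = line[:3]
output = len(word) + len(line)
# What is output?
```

Trace:
`line = "sigma"` → line = 'sigma'
`line = line.upper()` → line = 'SIGMA'
`word = line[:3]` → word = 'SIG'
`output = len(word) + len(line)` → output = 8
So output = 8

Answer: 8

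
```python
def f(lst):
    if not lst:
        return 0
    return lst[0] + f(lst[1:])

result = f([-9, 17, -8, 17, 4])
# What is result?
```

(-9) + 17 + (-8) + 17 + 4 + 0 = 21

Answer: 21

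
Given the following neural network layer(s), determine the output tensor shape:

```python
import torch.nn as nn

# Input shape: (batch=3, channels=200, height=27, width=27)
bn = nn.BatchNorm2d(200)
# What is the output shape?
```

Input: (3, 200, 27, 27) -> Output: (3, 200, 27, 27)

Answer: (3, 200, 27, 27)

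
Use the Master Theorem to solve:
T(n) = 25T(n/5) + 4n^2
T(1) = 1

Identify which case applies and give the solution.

a=25, b=5, f(n)=4n^2. log_5(25) = 2. Since c=2 = 2, Case 2 applies: T(n) = Θ(n^log_b(a) · log n) = O(n^2 log n).

Answer: O(n^2 log n) - Case 2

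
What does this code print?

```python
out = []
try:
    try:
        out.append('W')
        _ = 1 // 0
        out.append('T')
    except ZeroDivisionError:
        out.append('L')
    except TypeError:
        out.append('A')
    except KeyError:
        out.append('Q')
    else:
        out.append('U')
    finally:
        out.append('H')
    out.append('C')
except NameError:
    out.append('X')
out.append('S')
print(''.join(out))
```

Execution trace: 'W' (inner try body) → 'L' (inner except ZeroDivisionError) → 'H' (inner finally) → 'C' (try body, no exception) → 'S' (after the try/except). Output: WLHCS

Answer: WLHCS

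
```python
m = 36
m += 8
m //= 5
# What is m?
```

Trace:
`m = 36` → m = 36
`m += 8` → m = 44
`m //= 5` → m = 8
So m = 8

Answer: 8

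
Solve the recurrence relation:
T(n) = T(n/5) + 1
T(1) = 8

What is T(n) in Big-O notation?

Each step divides n by 5 and adds 1. After log_5(n) steps we reach T(1)=8. So T(n) = 1·log_5(n) + 8 = O(log n).

Answer: O(log n)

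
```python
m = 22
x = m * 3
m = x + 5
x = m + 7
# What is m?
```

Trace:
`m = 22` → m = 22
`x = m * 3` → x = 66
`m = x + 5` → m = 71
`x = m + 7` → x = 78
So m = 71

Answer: 71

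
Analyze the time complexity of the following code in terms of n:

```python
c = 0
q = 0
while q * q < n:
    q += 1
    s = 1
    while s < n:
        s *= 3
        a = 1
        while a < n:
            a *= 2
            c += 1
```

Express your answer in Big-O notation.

Each loop level contributes: √n × log n × log n. Multiplying the contributions gives O(√n log² n).

Answer: O(√n log² n)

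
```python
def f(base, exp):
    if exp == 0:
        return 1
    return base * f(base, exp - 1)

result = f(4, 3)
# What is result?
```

f(4, 3) = 4 * 4 * 4 = 64

Answer: 64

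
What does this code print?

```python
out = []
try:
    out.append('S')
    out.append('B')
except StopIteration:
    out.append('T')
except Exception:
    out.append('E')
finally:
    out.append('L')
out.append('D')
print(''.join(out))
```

Execution trace: 'S' (try body) → 'B' (try body, no exception) → 'L' (finally) → 'D' (after the try/except). Output: SBLD

Answer: SBLD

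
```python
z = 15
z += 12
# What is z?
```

Trace:
`z = 15` → z = 15
`z += 12` → z = 27
So z = 27

Answer: 27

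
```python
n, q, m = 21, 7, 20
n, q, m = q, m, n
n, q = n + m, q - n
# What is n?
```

Trace:
`n, q, m = 21, 7, 20` → n = 21; q = 7; m = 20
`n, q, m = q, m, n` → n = 7; q = 20; m = 21
`n, q = n + m, q - n` → n = 28; q = 13
So n = 28

Answer: 28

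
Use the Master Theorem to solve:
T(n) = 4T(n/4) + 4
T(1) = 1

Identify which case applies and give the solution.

a=4, b=4, f(n)=4. log_4(4) = 1. Since c=0 < 1, Case 1 applies: T(n) = Θ(n^log_b(a)) = O(n).

Answer: O(n) - Case 1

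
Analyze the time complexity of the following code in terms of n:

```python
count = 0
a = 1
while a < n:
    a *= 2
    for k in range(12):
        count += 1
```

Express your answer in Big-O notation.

Each loop level contributes: log n × 1. Multiplying the contributions gives O(log n).

Answer: O(log n)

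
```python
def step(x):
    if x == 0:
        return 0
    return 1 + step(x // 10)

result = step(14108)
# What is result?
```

Count of digits of 14108: 5

Answer: 5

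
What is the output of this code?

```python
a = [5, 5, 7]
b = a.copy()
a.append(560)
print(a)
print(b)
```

Key concept: list.copy() creates independent copy.
Step by step:
`a = [5, 5, 7]` → a = [5, 5, 7]
`b = a.copy()` → b = [5, 5, 7]
`a.append(560)` → a = [5, 5, 7, 560]
`print(a)` → prints [5, 5, 7, 560]
`print(b)` → prints [5, 5, 7]

Answer:
[5, 5, 7, 560]
[5, 5, 7]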